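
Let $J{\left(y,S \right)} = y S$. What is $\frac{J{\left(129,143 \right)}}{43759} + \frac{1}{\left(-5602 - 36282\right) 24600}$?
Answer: $\frac{19006799997041}{45086928117600} \approx 0.42156$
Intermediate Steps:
$J{\left(y,S \right)} = S y$
$\frac{J{\left(129,143 \right)}}{43759} + \frac{1}{\left(-5602 - 36282\right) 24600} = \frac{143 \cdot 129}{43759} + \frac{1}{\left(-5602 - 36282\right) 24600} = 18447 \cdot \frac{1}{43759} + \frac{1}{-41884} \cdot \frac{1}{24600} = \frac{18447}{43759} - \frac{1}{1030346400} = \frac{19006799997041}{45086928117600}$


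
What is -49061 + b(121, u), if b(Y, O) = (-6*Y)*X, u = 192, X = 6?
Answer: -53417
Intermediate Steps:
b(Y, O) = -36*Y (b(Y, O) = -6*Y*6 = -36*Y)
-49061 + b(121, u) = -49061 - 36*121 = -49061 - 4356 = -53417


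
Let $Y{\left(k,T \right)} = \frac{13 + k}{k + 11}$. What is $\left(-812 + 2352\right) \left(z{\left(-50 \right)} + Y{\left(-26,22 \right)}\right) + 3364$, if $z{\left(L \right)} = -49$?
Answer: $- \frac{212284}{3} \approx -70761.0$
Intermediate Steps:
$Y{\left(k,T \right)} = \frac{13 + k}{11 + k}$
$\left(-812 + 2352\right) \left(z{\left(-50 \right)} + Y{\left(-26,22 \right)}\right) + 3364 = \left(-812 + 2352\right) \left(-49 + \frac{13 - 26}{11 - 26}\right) + 3364 = 1540 \left(-49 + \frac{1}{-15} \left(-13\right)\right) + 3364 = 1540 \left(-49 - - \frac{13}{15}\right) + 3364 = 1540 \left(-49 + \frac{13}{15}\right) + 3364 = 1540 \left(- \frac{722}{15}\right) + 3364 = - \frac{222376}{3} + 3364 = - \frac{212284}{3}$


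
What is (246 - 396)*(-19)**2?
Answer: -54150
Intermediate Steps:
(246 - 396)*(-19)**2 = -150*361 = -54150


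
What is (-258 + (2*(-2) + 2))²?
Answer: 67600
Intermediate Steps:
(-258 + (2*(-2) + 2))² = (-258 + (-4 + 2))² = (-258 - 2)² = (-260)² = 67600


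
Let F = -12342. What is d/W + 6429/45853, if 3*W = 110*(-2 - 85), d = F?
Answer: 26655738/6648685 ≈ 4.0092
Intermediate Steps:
d = -12342
W = -3190 (W = (110*(-2 - 85))/3 = (110*(-87))/3 = (1/3)*(-9570) = -3190)
d/W + 6429/45853 = -12342/(-3190) + 6429/45853 = -12342*(-1/3190) + 6429*(1/45853) = 561/145 + 6429/45853 = 26655738/6648685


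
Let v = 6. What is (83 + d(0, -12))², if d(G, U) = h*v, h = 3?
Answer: 10201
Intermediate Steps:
d(G, U) = 18 (d(G, U) = 3*6 = 18)
(83 + d(0, -12))² = (83 + 18)² = 101² = 10201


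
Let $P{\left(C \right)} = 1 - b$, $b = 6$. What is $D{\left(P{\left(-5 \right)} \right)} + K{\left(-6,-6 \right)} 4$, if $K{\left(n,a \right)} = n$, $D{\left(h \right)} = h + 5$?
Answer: $-24$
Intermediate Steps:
$P{\left(C \right)} = -5$ ($P{\left(C \right)} = 1 - 6 = -5$)
$D{\left(h \right)} = 5 + h$
$D{\left(P{\left(-5 \right)} \right)} + K{\left(-6,-6 \right)} 4 = \left(5 - 5\right) - 24 = 0 - 24 = -24$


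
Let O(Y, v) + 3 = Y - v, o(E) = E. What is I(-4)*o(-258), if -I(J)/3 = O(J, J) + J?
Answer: -5418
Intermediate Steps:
O(Y, v) = -3 + Y - v (O(Y, v) = -3 + (Y - v) = -3 + Y - v)
I(J) = 9 - 3*J (I(J) = -3*((-3 + J - J) + J) = -3*(-3 + J) = 9 - 3*J)
I(-4)*o(-258) = (9 - 3*(-4))*(-258) = (9 + 12)*(-258) = 21*(-258) = -5418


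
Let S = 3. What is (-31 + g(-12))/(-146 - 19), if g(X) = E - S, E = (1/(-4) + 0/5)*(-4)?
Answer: 1/5 ≈ 0.20000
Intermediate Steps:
E = 1 (E = (-1/4 + 0*(1/5))*(-4) = (-1/4 + 0)*(-4) = -1/4*(-4) = 1)
g(X) = -2 (g(X) = 1 - 1*3 = 1 - 3 = -2)
(-31 + g(-12))/(-146 - 19) = (-31 - 2)/(-146 - 19) = -33/(-165) = -1/165*(-33) = 1/5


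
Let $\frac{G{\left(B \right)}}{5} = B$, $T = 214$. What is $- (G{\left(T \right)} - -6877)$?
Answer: $-7947$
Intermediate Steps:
$G{\left(B \right)} = 5 B$
$- (G{\left(T \right)} - -6877) = - (5 \cdot 214 - -6877) = - (1070 + 6877) = \left(-1\right) 7947 = -7947$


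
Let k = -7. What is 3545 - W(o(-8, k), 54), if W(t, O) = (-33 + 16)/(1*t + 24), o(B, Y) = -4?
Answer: 70917/20 ≈ 3545.9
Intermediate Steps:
W(t, O) = -17/(24 + t) (W(t, O) = -17/(t + 24) = -17/(24 + t))
3545 - W(o(-8, k), 54) = 3545 - (-17)/(24 - 4) = 3545 - (-17)/20 = 3545 - 1*(-17/20) = 3545 + 17/20 = 70917/20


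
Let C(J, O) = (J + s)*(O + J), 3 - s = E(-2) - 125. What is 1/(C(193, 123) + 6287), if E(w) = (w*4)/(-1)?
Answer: 1/105195 ≈ 9.5062e-6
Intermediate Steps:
E(w) = -4*w (E(w) = (4*w)*(-1) = -4*w)
s = 120 (s = 3 - (-4*(-2) - 125) = 3 - (8 - 125) = 3 - 1*(-117) = 3 + 117 = 120)
C(J, O) = (120 + J)*(J + O) (C(J, O) = (J + 120)*(O + J) = (120 + J)*(J + O))
1/(C(193, 123) + 6287) = 1/((193² + 120*193 + 120*123 + 193*123) + 6287) = 1/((37249 + 23160 + 14760 + 23739) + 6287) = 1/(98908 + 6287) = 1/105195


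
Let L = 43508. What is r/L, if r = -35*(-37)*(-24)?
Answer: -7770/10877 ≈ -0.71435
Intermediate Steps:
r = -31080 (r = 1295*(-24) = -31080)
r/L = -31080/43508 = -31080*1/43508 = -7770/10877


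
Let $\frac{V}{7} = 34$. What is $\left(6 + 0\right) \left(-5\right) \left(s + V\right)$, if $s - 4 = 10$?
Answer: $-7560$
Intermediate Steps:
$V = 238$ ($V = 7 \cdot 34 = 238$)
$s = 14$ ($s = 4 + 10 = 14$)
$\left(6 + 0\right) \left(-5\right) \left(s + V\right) = \left(6 + 0\right) \left(-5\right) \left(14 + 238\right) = 6 \left(-5\right) 252 = \left(-30\right) 252 = -7560$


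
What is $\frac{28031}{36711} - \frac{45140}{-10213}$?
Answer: $\frac{1943415143}{374929443} \approx 5.1834$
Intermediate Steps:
$\frac{28031}{36711} - \frac{45140}{-10213} = 28031 \cdot \frac{1}{36711} - - \frac{45140}{10213} = \frac{28031}{36711} + \frac{45140}{10213} = \frac{1943415143}{374929443}$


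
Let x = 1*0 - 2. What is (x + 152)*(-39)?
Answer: -5850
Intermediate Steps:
x = -2 (x = 0 - 2 = -2)
(x + 152)*(-39) = (-2 + 152)*(-39) = 150*(-39) = -5850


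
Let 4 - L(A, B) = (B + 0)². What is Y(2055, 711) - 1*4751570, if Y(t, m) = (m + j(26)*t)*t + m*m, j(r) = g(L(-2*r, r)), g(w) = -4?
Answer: -19677044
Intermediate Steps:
L(A, B) = 4 - B² (L(A, B) = 4 - (B + 0)² = 4 - B²)
j(r) = -4
Y(t, m) = m² + t*(m - 4*t) (Y(t, m) = (m - 4*t)*t + m*m = t*(m - 4*t) + m² = m² + t*(m - 4*t))
Y(2055, 711) - 1*4751570 = (711² - 4*2055² + 711*2055) - 1*4751570 = (505521 - 4*4223025 + 1461105) - 4751570 = (505521 - 16892100 + 1461105) - 4751570 = -14925474 - 4751570 = -19677044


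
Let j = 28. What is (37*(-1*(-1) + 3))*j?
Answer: 4144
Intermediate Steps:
(37*(-1*(-1) + 3))*j = (37*(-1*(-1) + 3))*28 = (37*(1 + 3))*28 = (37*4)*28 = 148*28 = 4144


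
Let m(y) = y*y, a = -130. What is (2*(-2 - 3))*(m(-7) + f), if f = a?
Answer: 810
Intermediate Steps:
f = -130
m(y) = y²
(2*(-2 - 3))*(m(-7) + f) = (2*(-2 - 3))*((-7)² - 130) = (2*(-5))*(49 - 130) = -10*(-81) = 810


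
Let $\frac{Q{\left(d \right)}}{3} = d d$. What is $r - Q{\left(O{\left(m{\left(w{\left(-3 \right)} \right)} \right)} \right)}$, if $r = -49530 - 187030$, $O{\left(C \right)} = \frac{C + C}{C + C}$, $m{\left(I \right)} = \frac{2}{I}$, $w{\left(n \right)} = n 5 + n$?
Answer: $-236563$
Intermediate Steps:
$w{\left(n \right)} = 6 n$ ($w{\left(n \right)} = 5 n + n = 6 n$)
$O{\left(C \right)} = 1$ ($O{\left(C \right)} = \frac{2 C}{2 C} = 2 C \frac{1}{2 C} = 1$)
$Q{\left(d \right)} = 3 d^{2}$ ($Q{\left(d \right)} = 3 d d = 3 d^{2}$)
$r = -236560$ ($r = -49530 - 187030 = -236560$)
$r - Q{\left(O{\left(m{\left(w{\left(-3 \right)} \right)} \right)} \right)} = -236560 - 3 \cdot 1^{2} = -236560 - 3 \cdot 1 = -236560 - 3 = -236563$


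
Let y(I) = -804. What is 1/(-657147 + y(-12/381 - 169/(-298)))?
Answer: -1/657951 ≈ -1.5199e-6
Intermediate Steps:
1/(-657147 + y(-12/381 - 169/(-298))) = 1/(-657147 - 804) = 1/(-657951) = -1/657951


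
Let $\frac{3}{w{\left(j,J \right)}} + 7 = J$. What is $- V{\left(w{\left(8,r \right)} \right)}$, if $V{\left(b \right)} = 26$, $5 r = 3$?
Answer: $-26$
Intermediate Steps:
$r = \frac{3}{5}$ ($r = \frac{1}{5} \cdot 3 = \frac{3}{5} \approx 0.6$)
$w{\left(j,J \right)} = \frac{3}{-7 + J}$
$- V{\left(w{\left(8,r \right)} \right)} = \left(-1\right) 26 = -26$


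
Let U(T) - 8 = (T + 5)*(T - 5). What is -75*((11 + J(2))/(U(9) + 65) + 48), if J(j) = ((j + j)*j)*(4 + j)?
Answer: -156275/43 ≈ -3634.3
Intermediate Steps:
J(j) = 2*j²*(4 + j) (J(j) = ((2*j)*j)*(4 + j) = (2*j²)*(4 + j) = 2*j²*(4 + j))
U(T) = 8 + (-5 + T)*(5 + T) (U(T) = 8 + (T + 5)*(T - 5) = 8 + (5 + T)*(-5 + T) = 8 + (-5 + T)*(5 + T))
-75*((11 + J(2))/(U(9) + 65) + 48) = -75*((11 + 2*2²*(4 + 2))/((-17 + 9²) + 65) + 48) = -75*((11 + 2*4*6)/((-17 + 81) + 65) + 48) = -75*((11 + 48)/(64 + 65) + 48) = -75*(59/129 + 48) = -75*6251/129 = -156275/43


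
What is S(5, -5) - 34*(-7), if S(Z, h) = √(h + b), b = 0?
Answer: 238 + I*√5 ≈ 238.0 + 2.2361*I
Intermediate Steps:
S(Z, h) = √h (S(Z, h) = √(h + 0) = √h)
S(5, -5) - 34*(-7) = √(-5) - 34*(-7) = I*√5 + 238 = 238 + I*√5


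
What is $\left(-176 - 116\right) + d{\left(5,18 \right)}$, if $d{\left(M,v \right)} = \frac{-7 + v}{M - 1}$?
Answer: $- \frac{1157}{4} \approx -289.25$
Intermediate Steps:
$d{\left(M,v \right)} = \frac{-7 + v}{-1 + M}$
$\left(-176 - 116\right) + d{\left(5,18 \right)} = \left(-176 - 116\right) + \frac{-7 + 18}{-1 + 5} = -292 + \frac{1}{4} \cdot 11 = -292 + \frac{11}{4} = - \frac{1157}{4}$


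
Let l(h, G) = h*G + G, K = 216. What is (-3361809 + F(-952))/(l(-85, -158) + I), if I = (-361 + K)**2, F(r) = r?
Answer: -3362761/34297 ≈ -98.048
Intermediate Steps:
I = 21025 (I = (-361 + 216)**2 = (-145)**2 = 21025)
l(h, G) = G + G*h (l(h, G) = G*h + G = G + G*h)
(-3361809 + F(-952))/(l(-85, -158) + I) = (-3361809 - 952)/(-158*(1 - 85) + 21025) = -3362761/(-158*(-84) + 21025) = -3362761/(13272 + 21025) = -3362761/34297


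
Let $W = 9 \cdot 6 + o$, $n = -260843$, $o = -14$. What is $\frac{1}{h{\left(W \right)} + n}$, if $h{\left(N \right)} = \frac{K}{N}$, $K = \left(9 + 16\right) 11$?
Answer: $- \frac{8}{2086689} \approx -3.8338 \cdot 10^{-6}$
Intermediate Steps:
$K = 275$ ($K = 25 \cdot 11 = 275$)
$W = 40$ ($W = 9 \cdot 6 - 14 = 54 - 14 = 40$)
$h{\left(N \right)} = \frac{275}{N}$
$\frac{1}{h{\left(W \right)} + n} = \frac{1}{\frac{275}{40} - 260843} = \frac{1}{275 \cdot \frac{1}{40} - 260843} = \frac{1}{\frac{55}{8} - 260843} = \frac{1}{- \frac{2086689}{8}} = - \frac{8}{2086689}$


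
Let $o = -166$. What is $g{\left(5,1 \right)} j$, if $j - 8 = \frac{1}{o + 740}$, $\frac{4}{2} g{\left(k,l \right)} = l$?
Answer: $\frac{4593}{1148} \approx 4.0009$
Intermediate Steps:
$g{\left(k,l \right)} = \frac{l}{2}$
$j = \frac{4593}{574}$ ($j = 8 + \frac{1}{-166 + 740} = 8 + \frac{1}{574} = \frac{4593}{574} \approx 8.0017$)
$g{\left(5,1 \right)} j = \frac{1}{2} \cdot 1 \cdot \frac{4593}{574} = \frac{1}{2} \cdot \frac{4593}{574} = \frac{4593}{1148}$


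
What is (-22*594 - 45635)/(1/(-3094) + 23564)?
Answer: -181627082/72907015 ≈ -2.4912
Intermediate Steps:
(-22*594 - 45635)/(1/(-3094) + 23564) = (-13068 - 45635)/(-1/3094 + 23564) = -58703/72907015/3094 = -58703*3094/72907015 = -181627082/72907015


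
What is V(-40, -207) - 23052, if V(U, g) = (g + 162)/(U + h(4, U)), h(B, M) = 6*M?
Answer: -1290903/56 ≈ -23052.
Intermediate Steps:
V(U, g) = (162 + g)/(7*U) (V(U, g) = (g + 162)/(U + 6*U) = (162 + g)/((7*U)) = (162 + g)*(1/(7*U)) = (162 + g)/(7*U))
V(-40, -207) - 23052 = (1/7)*(162 - 207)/(-40) - 23052 = (1/7)*(-1/40)*(-45) - 23052 = 9/56 - 23052 = -1290903/56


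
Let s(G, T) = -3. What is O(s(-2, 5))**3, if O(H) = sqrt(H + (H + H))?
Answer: -27*I ≈ -27.0*I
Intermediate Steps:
O(H) = sqrt(3)*sqrt(H) (O(H) = sqrt(H + 2*H) = sqrt(3*H) = sqrt(3)*sqrt(H))
O(s(-2, 5))**3 = (sqrt(3)*sqrt(-3))**3 = (sqrt(3)*(I*sqrt(3)))**3 = (3*I)**3 = -27*I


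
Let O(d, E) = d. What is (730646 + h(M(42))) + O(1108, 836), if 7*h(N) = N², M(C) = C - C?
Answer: 731754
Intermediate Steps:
M(C) = 0
h(N) = N²/7
(730646 + h(M(42))) + O(1108, 836) = (730646 + (⅐)*0²) + 1108 = (730646 + (⅐)*0) + 1108 = (730646 + 0) + 1108 = 730646 + 1108 = 731754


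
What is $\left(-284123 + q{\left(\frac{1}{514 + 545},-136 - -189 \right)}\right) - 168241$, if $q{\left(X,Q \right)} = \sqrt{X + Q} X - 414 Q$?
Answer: $-474306 + \frac{8 \sqrt{928743}}{1121481} \approx -4.7431 \cdot 10^{5}$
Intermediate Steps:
$q{\left(X,Q \right)} = - 414 Q + X \sqrt{Q + X}$ ($q{\left(X,Q \right)} = \sqrt{Q + X} X - 414 Q = X \sqrt{Q + X} - 414 Q = - 414 Q + X \sqrt{Q + X}$)
$\left(-284123 + q{\left(\frac{1}{514 + 545},-136 - -189 \right)}\right) - 168241 = \left(-284123 + \left(- 414 \left(-136 - -189\right) + \frac{\sqrt{\left(-136 - -189\right) + \frac{1}{514 + 545}}}{514 + 545}\right)\right) - 168241 = \left(-284123 + \left(- 414 \left(-136 + 189\right) + \frac{\sqrt{\left(-136 + 189\right) + \frac{1}{1059}}}{1059}\right)\right) - 168241 = \left(-284123 + \left(\left(-414\right) 53 + \frac{\sqrt{53 + \frac{1}{1059}}}{1059}\right)\right) - 168241 = \left(-284123 - \left(21942 - \frac{\sqrt{\frac{56128}{1059}}}{1059}\right)\right) - 168241 = \left(-284123 - \left(21942 - \frac{\frac{8}{1059} \sqrt{928743}}{1059}\right)\right) - 168241 = \left(-284123 - \left(21942 - \frac{8 \sqrt{928743}}{1121481}\right)\right) - 168241 = \left(-306065 + \frac{8 \sqrt{928743}}{1121481}\right) - 168241 = -474306 + \frac{8 \sqrt{928743}}{1121481}$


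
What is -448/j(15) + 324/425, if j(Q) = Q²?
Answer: -188/153 ≈ -1.2288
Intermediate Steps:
-448/j(15) + 324/425 = -448/(15²) + 324/425 = -448/225 + 324*(1/425) = -448*1/225 + 324/425 = -448/225 + 324/425 = -188/153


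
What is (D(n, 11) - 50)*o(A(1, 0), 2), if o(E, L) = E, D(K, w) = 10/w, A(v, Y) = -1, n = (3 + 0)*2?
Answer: 540/11 ≈ 49.091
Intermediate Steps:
n = 6 (n = 3*2 = 6)
(D(n, 11) - 50)*o(A(1, 0), 2) = (10/11 - 50)*(-1) = -540/11*(-1) = 540/11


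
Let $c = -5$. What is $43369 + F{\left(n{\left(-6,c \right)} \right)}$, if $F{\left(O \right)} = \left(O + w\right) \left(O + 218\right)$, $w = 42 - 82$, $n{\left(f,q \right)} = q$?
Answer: $33784$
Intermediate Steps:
$w = -40$
$F{\left(O \right)} = \left(-40 + O\right) \left(218 + O\right)$ ($F{\left(O \right)} = \left(O - 40\right) \left(O + 218\right) = \left(-40 + O\right) \left(218 + O\right)$)
$43369 + F{\left(n{\left(-6,c \right)} \right)} = 43369 + \left(-8720 + \left(-5\right)^{2} + 178 \left(-5\right)\right) = 43369 - 9585 = 33784$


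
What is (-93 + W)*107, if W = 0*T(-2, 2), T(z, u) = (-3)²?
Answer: -9951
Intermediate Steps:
T(z, u) = 9
W = 0 (W = 0*9 = 0)
(-93 + W)*107 = (-93 + 0)*107 = -93*107 = -9951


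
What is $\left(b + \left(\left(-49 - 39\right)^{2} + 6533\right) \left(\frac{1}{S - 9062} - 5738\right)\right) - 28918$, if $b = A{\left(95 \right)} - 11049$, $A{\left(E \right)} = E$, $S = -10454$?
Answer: $- \frac{1599556706045}{19516} \approx -8.1961 \cdot 10^{7}$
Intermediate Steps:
$b = -10954$ ($b = 95 - 11049 = -10954$)
$\left(b + \left(\left(-49 - 39\right)^{2} + 6533\right) \left(\frac{1}{S - 9062} - 5738\right)\right) - 28918 = \left(-10954 + \left(\left(-49 - 39\right)^{2} + 6533\right) \left(\frac{1}{-10454 - 9062} - 5738\right)\right) - 28918 = \left(-10954 + \left(\left(-88\right)^{2} + 6533\right) \left(\frac{1}{-19516} - 5738\right)\right) - 28918 = \left(-10954 + \left(7744 + 6533\right) \left(- \frac{1}{19516} - 5738\right)\right) - 28918 = \left(-10954 + 14277 \left(- \frac{111982809}{19516}\right)\right) - 28918 = \left(-10954 - \frac{1598778564093}{19516}\right) - 28918 = - \frac{1598992342357}{19516} - 28918 = - \frac{1599556706045}{19516}$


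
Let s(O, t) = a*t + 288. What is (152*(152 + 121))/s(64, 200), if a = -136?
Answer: -5187/3364 ≈ -1.5419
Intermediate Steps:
s(O, t) = 288 - 136*t (s(O, t) = -136*t + 288 = 288 - 136*t)
(152*(152 + 121))/s(64, 200) = (152*(152 + 121))/(288 - 136*200) = (152*273)/(288 - 27200) = 41496/(-26912) = 41496*(-1/26912) = -5187/3364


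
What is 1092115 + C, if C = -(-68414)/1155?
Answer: 1261461239/1155 ≈ 1.0922e+6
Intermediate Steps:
C = 68414/1155 (C = -(-68414)/1155 = -433*(-158/1155) = 68414/1155 ≈ 59.233)
1092115 + C = 1092115 + 68414/1155 = 1261461239/1155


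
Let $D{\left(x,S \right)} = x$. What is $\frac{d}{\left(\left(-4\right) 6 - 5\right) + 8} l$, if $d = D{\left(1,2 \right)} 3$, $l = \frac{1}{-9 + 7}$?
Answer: $\frac{1}{14} \approx 0.071429$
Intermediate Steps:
$l = - \frac{1}{2}$ ($l = \frac{1}{-2} = - \frac{1}{2} \approx -0.5$)
$d = 3$ ($d = 1 \cdot 3 = 3$)
$\frac{d}{\left(\left(-4\right) 6 - 5\right) + 8} l = \frac{3}{\left(\left(-4\right) 6 - 5\right) + 8} \left(- \frac{1}{2}\right) = \frac{3}{\left(-24 - 5\right) + 8} \left(- \frac{1}{2}\right) = \frac{3}{-29 + 8} \left(- \frac{1}{2}\right) = \frac{3}{-21} \left(- \frac{1}{2}\right) = 3 \left(- \frac{1}{21}\right) \left(- \frac{1}{2}\right) = \left(- \frac{1}{7}\right) \left(- \frac{1}{2}\right) = \frac{1}{14}$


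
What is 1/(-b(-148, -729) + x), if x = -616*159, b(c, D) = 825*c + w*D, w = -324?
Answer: -1/212040 ≈ -4.7161e-6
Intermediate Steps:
b(c, D) = -324*D + 825*c (b(c, D) = 825*c - 324*D = -324*D + 825*c)
x = -97944
1/(-b(-148, -729) + x) = 1/(-(-324*(-729) + 825*(-148)) - 97944) = 1/(-(236196 - 122100) - 97944) = 1/(-1*114096 - 97944) = 1/(-114096 - 97944) = 1/(-212040) = -1/212040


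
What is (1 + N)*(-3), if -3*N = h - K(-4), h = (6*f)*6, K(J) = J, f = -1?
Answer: -35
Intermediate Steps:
h = -36 (h = (6*(-1))*6 = -6*6 = -36)
N = 32/3 (N = -(-36 - 1*(-4))/3 = -(-36 + 4)/3 = -⅓*(-32) = 32/3 ≈ 10.667)
(1 + N)*(-3) = (1 + 32/3)*(-3) = (35/3)*(-3) = -35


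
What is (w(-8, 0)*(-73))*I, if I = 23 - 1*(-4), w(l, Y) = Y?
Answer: 0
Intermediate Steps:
I = 27 (I = 23 + 4 = 27)
(w(-8, 0)*(-73))*I = (0*(-73))*27 = 0*27 = 0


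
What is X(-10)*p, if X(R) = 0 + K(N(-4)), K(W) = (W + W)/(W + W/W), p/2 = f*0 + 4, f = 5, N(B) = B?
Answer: 64/3 ≈ 21.333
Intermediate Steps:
p = 8 (p = 2*(5*0 + 4) = 2*(0 + 4) = 2*4 = 8)
K(W) = 2*W/(1 + W) (K(W) = (2*W)/(W + 1) = (2*W)/(1 + W) = 2*W/(1 + W))
X(R) = 8/3 (X(R) = 0 + 2*(-4)/(1 - 4) = 0 + 2*(-4)/(-3) = 0 + 2*(-4)*(-1/3) = 0 + 8/3 = 8/3)
X(-10)*p = (8/3)*8 = 64/3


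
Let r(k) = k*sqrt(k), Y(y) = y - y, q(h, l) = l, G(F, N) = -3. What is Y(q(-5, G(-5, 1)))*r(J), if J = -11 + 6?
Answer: 0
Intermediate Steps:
J = -5
Y(y) = 0
r(k) = k**(3/2)
Y(q(-5, G(-5, 1)))*r(J) = 0*(-5)**(3/2) = 0*(-5*I*sqrt(5)) = 0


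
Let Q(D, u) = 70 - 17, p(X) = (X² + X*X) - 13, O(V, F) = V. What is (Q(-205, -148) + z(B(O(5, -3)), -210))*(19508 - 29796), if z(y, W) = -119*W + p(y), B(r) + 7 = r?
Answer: -257590944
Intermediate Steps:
B(r) = -7 + r
p(X) = -13 + 2*X² (p(X) = (X² + X²) - 13 = 2*X² - 13 = -13 + 2*X²)
Q(D, u) = 53
z(y, W) = -13 - 119*W + 2*y² (z(y, W) = -119*W + (-13 + 2*y²) = -13 - 119*W + 2*y²)
(Q(-205, -148) + z(B(O(5, -3)), -210))*(19508 - 29796) = (53 + (-13 - 119*(-210) + 2*(-7 + 5)²))*(19508 - 29796) = (53 + (-13 + 24990 + 2*(-2)²))*(-10288) = (53 + (-13 + 24990 + 2*4))*(-10288) = (53 + (-13 + 24990 + 8))*(-10288) = (53 + 24985)*(-10288) = 25038*(-10288) = -257590944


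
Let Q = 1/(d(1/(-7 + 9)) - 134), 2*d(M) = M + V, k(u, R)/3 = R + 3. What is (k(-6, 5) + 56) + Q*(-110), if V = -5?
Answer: 8808/109 ≈ 80.807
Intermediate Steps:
k(u, R) = 9 + 3*R (k(u, R) = 3*(R + 3) = 3*(3 + R) = 9 + 3*R)
d(M) = -5/2 + M/2 (d(M) = (M - 5)/2 = (-5 + M)/2 = -5/2 + M/2)
Q = -4/545 (Q = 1/((-5/2 + 1/(2*(-7 + 9))) - 134) = 1/((-5/2 + (½)/2) - 134) = 1/((-5/2 + (½)*(½)) - 134) = 1/((-5/2 + ¼) - 134) = 1/(-9/4 - 134) = 1/(-545/4) = -4/545 ≈ -0.0073394)
(k(-6, 5) + 56) + Q*(-110) = ((9 + 3*5) + 56) - 4/545*(-110) = ((9 + 15) + 56) + 88/109 = (24 + 56) + 88/109 = 80 + 88/109 = 8808/109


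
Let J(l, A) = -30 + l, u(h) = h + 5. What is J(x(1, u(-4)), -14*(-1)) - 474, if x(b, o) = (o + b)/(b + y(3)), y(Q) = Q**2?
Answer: -2519/5 ≈ -503.80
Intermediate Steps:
u(h) = 5 + h
x(b, o) = (b + o)/(9 + b) (x(b, o) = (o + b)/(b + 3**2) = (b + o)/(b + 9) = (b + o)/(9 + b))
J(x(1, u(-4)), -14*(-1)) - 474 = (-30 + (1 + (5 - 4))/(9 + 1)) - 474 = (-30 + (1 + 1)/10) - 474 = (-30 + (1/10)*2) - 474 = (-30 + 1/5) - 474 = -149/5 - 474 = -2519/5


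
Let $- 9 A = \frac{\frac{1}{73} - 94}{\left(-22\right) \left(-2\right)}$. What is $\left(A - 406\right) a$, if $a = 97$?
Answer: $- \frac{379263113}{9636} \approx -39359.0$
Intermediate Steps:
$A = \frac{2287}{9636}$ ($A = - \frac{\left(\frac{1}{73} - 94\right) \frac{1}{\left(-22\right) \left(-2\right)}}{9} = - \frac{\left(\frac{1}{73} - 94\right) \frac{1}{44}}{9} = - \frac{\left(- \frac{6861}{73}\right) \frac{1}{44}}{9} = \left(- \frac{1}{9}\right) \left(- \frac{6861}{3212}\right) = \frac{2287}{9636} \approx 0.23734$)
$\left(A - 406\right) a = \left(\frac{2287}{9636} - 406\right) 97 = \left(- \frac{3909929}{9636}\right) 97 = - \frac{379263113}{9636}$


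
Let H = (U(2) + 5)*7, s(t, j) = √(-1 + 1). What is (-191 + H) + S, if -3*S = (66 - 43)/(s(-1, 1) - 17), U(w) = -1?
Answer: -8290/51 ≈ -162.55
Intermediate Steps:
s(t, j) = 0 (s(t, j) = √0 = 0)
S = 23/51 (S = -(66 - 43)/(3*(0 - 17)) = -23/(3*(-17)) = -23*(-1)/(3*17) = -⅓*(-23/17) = 23/51 ≈ 0.45098)
H = 28 (H = (-1 + 5)*7 = 4*7 = 28)
(-191 + H) + S = (-191 + 28) + 23/51 = -163 + 23/51 = -8290/51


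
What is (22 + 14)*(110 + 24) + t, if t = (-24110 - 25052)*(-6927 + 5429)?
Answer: 73649500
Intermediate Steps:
t = 73644676 (t = -49162*(-1498) = 73644676)
(22 + 14)*(110 + 24) + t = (22 + 14)*(110 + 24) + 73644676 = 36*134 + 73644676 = 4824 + 73644676 = 73649500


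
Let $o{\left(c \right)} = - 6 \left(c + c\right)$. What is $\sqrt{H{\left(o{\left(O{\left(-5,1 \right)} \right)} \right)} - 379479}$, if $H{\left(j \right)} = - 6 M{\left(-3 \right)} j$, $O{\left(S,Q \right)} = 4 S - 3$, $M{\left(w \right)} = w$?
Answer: $i \sqrt{374511} \approx 611.97 i$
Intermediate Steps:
$O{\left(S,Q \right)} = -3 + 4 S$
$o{\left(c \right)} = - 12 c$ ($o{\left(c \right)} = - 6 \cdot 2 c = - 12 c$)
$H{\left(j \right)} = 18 j$ ($H{\left(j \right)} = \left(-6\right) \left(-3\right) j = 18 j$)
$\sqrt{H{\left(o{\left(O{\left(-5,1 \right)} \right)} \right)} - 379479} = \sqrt{18 \left(- 12 \left(-3 + 4 \left(-5\right)\right)\right) - 379479} = \sqrt{18 \left(- 12 \left(-3 - 20\right)\right) - 379479} = \sqrt{18 \left(\left(-12\right) \left(-23\right)\right) - 379479} = \sqrt{18 \cdot 276 - 379479} = \sqrt{4968 - 379479} = \sqrt{-374511} = i \sqrt{374511}$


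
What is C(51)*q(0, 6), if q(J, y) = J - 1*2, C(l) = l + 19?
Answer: -140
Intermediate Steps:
C(l) = 19 + l
q(J, y) = -2 + J (q(J, y) = J - 2 = -2 + J)
C(51)*q(0, 6) = (19 + 51)*(-2 + 0) = 70*(-2) = -140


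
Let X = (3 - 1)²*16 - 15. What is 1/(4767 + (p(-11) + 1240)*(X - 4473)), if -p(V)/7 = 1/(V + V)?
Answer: -11/60306407 ≈ -1.8240e-7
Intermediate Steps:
p(V) = -7/(2*V) (p(V) = -7/(V + V) = -7*1/(2*V) = -7/(2*V))
X = 49 (X = 2²*16 - 15 = 4*16 - 15 = 64 - 15 = 49)
1/(4767 + (p(-11) + 1240)*(X - 4473)) = 1/(4767 + (-7/2/(-11) + 1240)*(49 - 4473)) = 1/(4767 + (-7/2*(-1/11) + 1240)*(-4424)) = 1/(4767 + (7/22 + 1240)*(-4424)) = 1/(4767 + (27287/22)*(-4424)) = 1/(4767 - 60358844/11) = 1/(-60306407/11) = -11/60306407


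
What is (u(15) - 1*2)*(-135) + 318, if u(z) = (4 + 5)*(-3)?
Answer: 4233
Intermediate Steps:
u(z) = -27 (u(z) = 9*(-3) = -27)
(u(15) - 1*2)*(-135) + 318 = (-27 - 1*2)*(-135) + 318 = (-27 - 2)*(-135) + 318 = -29*(-135) + 318 = 3915 + 318 = 4233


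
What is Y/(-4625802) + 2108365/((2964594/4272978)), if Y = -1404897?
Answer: 136189025205028643/44815767498 ≈ 3.0389e+6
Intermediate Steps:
Y/(-4625802) + 2108365/((2964594/4272978)) = -1404897/(-4625802) + 2108365/((2964594/4272978)) = -1404897*(-1/4625802) + 2108365/((2964594*(1/4272978))) = 27547/90702 + 2108365/(494099/712163) = 27547/90702 + 2108365*(712163/494099) = 27547/90702 + 1501499543495/494099 = 136189025205028643/44815767498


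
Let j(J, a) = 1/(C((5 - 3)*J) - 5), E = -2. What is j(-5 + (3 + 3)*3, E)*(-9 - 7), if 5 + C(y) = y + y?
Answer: -8/21 ≈ -0.38095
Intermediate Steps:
C(y) = -5 + 2*y (C(y) = -5 + (y + y) = -5 + 2*y)
j(J, a) = 1/(-10 + 4*J) (j(J, a) = 1/((-5 + 2*((5 - 3)*J)) - 5) = 1/((-5 + 2*(2*J)) - 5) = 1/((-5 + 4*J) - 5) = 1/(-10 + 4*J))
j(-5 + (3 + 3)*3, E)*(-9 - 7) = (1/(2*(-5 + 2*(-5 + (3 + 3)*3))))*(-9 - 7) = (1/(2*(-5 + 2*(-5 + 6*3))))*(-16) = (1/(2*(-5 + 2*(-5 + 18))))*(-16) = (1/(2*(-5 + 2*13)))*(-16) = (1/(2*(-5 + 26)))*(-16) = ((½)/21)*(-16) = ((½)*(1/21))*(-16) = (1/42)*(-16) = -8/21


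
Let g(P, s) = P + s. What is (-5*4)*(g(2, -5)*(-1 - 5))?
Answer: -360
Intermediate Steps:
(-5*4)*(g(2, -5)*(-1 - 5)) = (-5*4)*((2 - 5)*(-1 - 5)) = -(-60)*(-6) = -20*18 = -360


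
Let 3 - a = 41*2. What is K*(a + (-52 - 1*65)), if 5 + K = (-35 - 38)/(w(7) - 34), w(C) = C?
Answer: 12152/27 ≈ 450.07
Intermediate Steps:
a = -79 (a = 3 - 41*2 = 3 - 1*82 = 3 - 82 = -79)
K = -62/27 (K = -5 + (-35 - 38)/(7 - 34) = -5 - 73/(-27) = -5 - 73*(-1/27) = -5 + 73/27 = -62/27 ≈ -2.2963)
K*(a + (-52 - 1*65)) = -62*(-79 + (-52 - 1*65))/27 = -62*(-79 + (-52 - 65))/27 = -62*(-79 - 117)/27 = -62/27*(-196) = 12152/27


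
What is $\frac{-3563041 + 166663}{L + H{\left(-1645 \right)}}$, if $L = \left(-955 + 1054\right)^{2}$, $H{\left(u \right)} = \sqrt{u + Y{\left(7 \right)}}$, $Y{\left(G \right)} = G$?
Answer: $- \frac{3698655642}{10673471} + \frac{1132126 i \sqrt{182}}{10673471} \approx -346.53 + 1.431 i$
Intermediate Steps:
$H{\left(u \right)} = \sqrt{7 + u}$ ($H{\left(u \right)} = \sqrt{u + 7} = \sqrt{7 + u}$)
$L = 9801$ ($L = 99^{2} = 9801$)
$\frac{-3563041 + 166663}{L + H{\left(-1645 \right)}} = \frac{-3563041 + 166663}{9801 + \sqrt{7 - 1645}} = - \frac{3396378}{9801 + \sqrt{-1638}} = - \frac{3396378}{9801 + 3 i \sqrt{182}}$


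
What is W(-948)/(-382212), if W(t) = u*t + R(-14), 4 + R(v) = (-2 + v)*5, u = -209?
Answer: -16504/31851 ≈ -0.51816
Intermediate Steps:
R(v) = -14 + 5*v (R(v) = -4 + (-2 + v)*5 = -4 + (-10 + 5*v) = -14 + 5*v)
W(t) = -84 - 209*t (W(t) = -209*t + (-14 + 5*(-14)) = -209*t + (-14 - 70) = -209*t - 84 = -84 - 209*t)
W(-948)/(-382212) = (-84 - 209*(-948))/(-382212) = (-84 + 198132)*(-1/382212) = 198048*(-1/382212) = -16504/31851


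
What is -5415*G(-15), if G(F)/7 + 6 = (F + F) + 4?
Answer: 1212960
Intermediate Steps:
G(F) = -14 + 14*F (G(F) = -42 + 7*((F + F) + 4) = -42 + 7*(2*F + 4) = -42 + 7*(4 + 2*F) = -42 + (28 + 14*F) = -14 + 14*F)
-5415*G(-15) = -5415*(-14 + 14*(-15)) = -5415*(-14 - 210) = -5415*(-224) = 1212960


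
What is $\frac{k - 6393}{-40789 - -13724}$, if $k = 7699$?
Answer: $- \frac{1306}{27065} \approx -0.048254$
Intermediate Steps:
$\frac{k - 6393}{-40789 - -13724} = \frac{7699 - 6393}{-40789 - -13724} = \frac{1306}{-40789 + \left(-3266 + 16990\right)} = \frac{1306}{-40789 + 13724} = \frac{1306}{-27065} = 1306 \left(- \frac{1}{27065}\right) = - \frac{1306}{27065}$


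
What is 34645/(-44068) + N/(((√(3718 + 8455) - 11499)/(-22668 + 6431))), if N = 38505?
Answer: 19800678456801710/364152690019 + 625205685*√12173/132214828 ≈ 54896.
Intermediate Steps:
34645/(-44068) + N/(((√(3718 + 8455) - 11499)/(-22668 + 6431))) = 34645/(-44068) + 38505/(((√(3718 + 8455) - 11499)/(-22668 + 6431))) = 34645*(-1/44068) + 38505/(((√12173 - 11499)/(-16237))) = -34645/44068 + 38505/(((-11499 + √12173)*(-1/16237))) = -34645/44068 + 38505/(11499/16237 - √12173/16237)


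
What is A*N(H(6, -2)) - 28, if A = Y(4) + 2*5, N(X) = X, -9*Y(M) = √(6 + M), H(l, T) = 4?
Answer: 12 - 4*√10/9 ≈ 10.595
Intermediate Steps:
Y(M) = -√(6 + M)/9
A = 10 - √10/9 (A = -√(6 + 4)/9 + 2*5 = -√10/9 + 10 = 10 - √10/9 ≈ 9.6486)
A*N(H(6, -2)) - 28 = (10 - √10/9)*4 - 28 = (40 - 4*√10/9) - 28 = 12 - 4*√10/9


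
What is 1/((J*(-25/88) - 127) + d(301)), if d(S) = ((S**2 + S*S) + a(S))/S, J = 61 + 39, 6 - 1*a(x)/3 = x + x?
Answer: 6622/2917989 ≈ 0.0022694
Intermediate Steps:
a(x) = 18 - 6*x (a(x) = 18 - 3*(x + x) = 18 - 6*x)
J = 100
d(S) = (18 - 6*S + 2*S**2)/S (d(S) = ((S**2 + S*S) + (18 - 6*S))/S = ((S**2 + S**2) + (18 - 6*S))/S = (2*S**2 + (18 - 6*S))/S = (18 - 6*S + 2*S**2)/S)
1/((J*(-25/88) - 127) + d(301)) = 1/((100*(-25/88) - 127) + (-6 + 2*301 + 18/301)) = 1/((100*(-25*1/88) - 127) + (-6 + 602 + 18*(1/301))) = 1/((100*(-25/88) - 127) + (-6 + 602 + 18/301)) = 1/((-625/22 - 127) + 179414/301) = 1/(-3419/22 + 179414/301) = 1/(2917989/6622) = 6622/2917989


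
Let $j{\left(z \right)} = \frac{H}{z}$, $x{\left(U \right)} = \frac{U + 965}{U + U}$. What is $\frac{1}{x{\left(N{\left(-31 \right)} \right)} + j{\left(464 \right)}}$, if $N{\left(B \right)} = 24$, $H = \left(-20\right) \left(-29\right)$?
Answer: $\frac{48}{1049} \approx 0.045758$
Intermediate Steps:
$H = 580$
$x{\left(U \right)} = \frac{965 + U}{2 U}$
$j{\left(z \right)} = \frac{580}{z}$
$\frac{1}{x{\left(N{\left(-31 \right)} \right)} + j{\left(464 \right)}} = \frac{1}{\frac{965 + 24}{2 \cdot 24} + \frac{580}{464}} = \frac{1}{\frac{1}{2} \cdot \frac{1}{24} \cdot 989 + 580 \cdot \frac{1}{464}} = \frac{1}{\frac{989}{48} + \frac{5}{4}} = \frac{1}{\frac{1049}{48}} = \frac{48}{1049}$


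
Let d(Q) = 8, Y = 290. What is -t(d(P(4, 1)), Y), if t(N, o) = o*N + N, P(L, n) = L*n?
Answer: -2328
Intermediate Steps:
t(N, o) = N + N*o (t(N, o) = N*o + N = N + N*o)
-t(d(P(4, 1)), Y) = -8*(1 + 290) = -8*291 = -1*2328 = -2328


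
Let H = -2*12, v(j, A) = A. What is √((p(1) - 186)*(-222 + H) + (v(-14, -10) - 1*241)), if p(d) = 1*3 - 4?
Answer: √45751 ≈ 213.89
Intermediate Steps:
H = -24
p(d) = -1 (p(d) = 3 - 4 = -1)
√((p(1) - 186)*(-222 + H) + (v(-14, -10) - 1*241)) = √((-1 - 186)*(-222 - 24) + (-10 - 1*241)) = √(-187*(-246) + (-10 - 241)) = √(46002 - 251) = √45751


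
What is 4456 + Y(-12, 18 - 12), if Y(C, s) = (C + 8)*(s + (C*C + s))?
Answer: 3832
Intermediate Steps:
Y(C, s) = (8 + C)*(C**2 + 2*s) (Y(C, s) = (8 + C)*(s + (C**2 + s)) = (8 + C)*(s + (s + C**2)) = (8 + C)*(C**2 + 2*s))
4456 + Y(-12, 18 - 12) = 4456 + ((-12)**3 + 8*(-12)**2 + 16*(18 - 12) + 2*(-12)*(18 - 12)) = 4456 + (-1728 + 8*144 + 16*6 + 2*(-12)*6) = 4456 + (-1728 + 1152 + 96 - 144) = 4456 - 624 = 3832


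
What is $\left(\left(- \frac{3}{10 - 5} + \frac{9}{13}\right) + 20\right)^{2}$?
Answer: $\frac{1705636}{4225} \approx 403.7$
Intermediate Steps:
$\left(\left(- \frac{3}{10 - 5} + \frac{9}{13}\right) + 20\right)^{2} = \left(\left(- \frac{3}{5} + 9 \cdot \frac{1}{13}\right) + 20\right)^{2} = \left(\left(\left(-3\right) \frac{1}{5} + \frac{9}{13}\right) + 20\right)^{2} = \left(\left(- \frac{3}{5} + \frac{9}{13}\right) + 20\right)^{2} = \left(\frac{6}{65} + 20\right)^{2} = \left(\frac{1306}{65}\right)^{2} = \frac{1705636}{4225}$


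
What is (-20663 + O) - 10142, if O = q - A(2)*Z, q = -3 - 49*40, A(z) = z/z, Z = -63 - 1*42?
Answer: -32663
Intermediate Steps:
Z = -105 (Z = -63 - 42 = -105)
A(z) = 1
q = -1963 (q = -3 - 1960 = -1963)
O = -1858 (O = -1963 - (-105) = -1963 - 1*(-105) = -1963 + 105 = -1858)
(-20663 + O) - 10142 = (-20663 - 1858) - 10142 = -22521 - 10142 = -32663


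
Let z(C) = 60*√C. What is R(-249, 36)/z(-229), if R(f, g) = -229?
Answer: I*√229/60 ≈ 0.25221*I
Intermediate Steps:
R(-249, 36)/z(-229) = -229*(-I*√229/13740) = -(-1)*I*√229/60 = I*√229/60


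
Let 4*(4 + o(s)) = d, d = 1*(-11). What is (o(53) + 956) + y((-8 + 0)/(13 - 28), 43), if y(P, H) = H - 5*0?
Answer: 3969/4 ≈ 992.25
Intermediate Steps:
d = -11
o(s) = -27/4 (o(s) = -4 + (1/4)*(-11) = -4 - 11/4 = -27/4)
y(P, H) = H (y(P, H) = H + 0 = H)
(o(53) + 956) + y((-8 + 0)/(13 - 28), 43) = (-27/4 + 956) + 43 = 3797/4 + 43 = 3969/4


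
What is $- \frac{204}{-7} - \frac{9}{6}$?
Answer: $\frac{387}{14} \approx 27.643$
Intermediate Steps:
$- \frac{204}{-7} - \frac{9}{6} = \left(-204\right) \left(- \frac{1}{7}\right) - \frac{3}{2} = \frac{204}{7} - \frac{3}{2} = \frac{387}{14}$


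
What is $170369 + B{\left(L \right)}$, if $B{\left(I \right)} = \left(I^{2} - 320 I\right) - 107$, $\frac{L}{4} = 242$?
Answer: $797526$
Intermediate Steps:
$L = 968$ ($L = 4 \cdot 242 = 968$)
$B{\left(I \right)} = -107 + I^{2} - 320 I$
$170369 + B{\left(L \right)} = 170369 - \left(309867 - 937024\right) = 170369 - -627157 = 170369 + 627157 = 797526$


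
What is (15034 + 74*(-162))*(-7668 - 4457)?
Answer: -36932750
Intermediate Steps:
(15034 + 74*(-162))*(-7668 - 4457) = (15034 - 11988)*(-12125) = 3046*(-12125) = -36932750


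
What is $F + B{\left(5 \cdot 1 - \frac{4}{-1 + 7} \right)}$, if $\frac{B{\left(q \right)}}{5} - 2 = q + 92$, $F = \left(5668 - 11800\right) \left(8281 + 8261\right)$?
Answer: $- \frac{304305157}{3} \approx -1.0144 \cdot 10^{8}$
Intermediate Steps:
$F = -101435544$ ($F = \left(-6132\right) 16542 = -101435544$)
$B{\left(q \right)} = 470 + 5 q$ ($B{\left(q \right)} = 10 + 5 \left(q + 92\right) = 10 + 5 \left(92 + q\right) = 10 + \left(460 + 5 q\right) = 470 + 5 q$)
$F + B{\left(5 \cdot 1 - \frac{4}{-1 + 7} \right)} = -101435544 + \left(470 + 5 \left(5 \cdot 1 - \frac{4}{-1 + 7}\right)\right) = -101435544 + \left(470 + 5 \left(5 - \frac{4}{6}\right)\right) = -101435544 + \left(470 + 5 \left(5 - \frac{2}{3}\right)\right) = -101435544 + \left(470 + 5 \cdot \frac{13}{3}\right) = -101435544 + \left(470 + \frac{65}{3}\right) = -101435544 + \frac{1475}{3} = - \frac{304305157}{3}$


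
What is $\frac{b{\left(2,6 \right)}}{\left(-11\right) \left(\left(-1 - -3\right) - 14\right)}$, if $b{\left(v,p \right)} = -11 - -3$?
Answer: $- \frac{2}{33} \approx -0.060606$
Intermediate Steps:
$b{\left(v,p \right)} = -8$ ($b{\left(v,p \right)} = -11 + 3 = -8$)
$\frac{b{\left(2,6 \right)}}{\left(-11\right) \left(\left(-1 - -3\right) - 14\right)} = - \frac{8}{\left(-11\right) \left(\left(-1 - -3\right) - 14\right)} = - \frac{8}{\left(-11\right) \left(\left(-1 + 3\right) - 14\right)} = - \frac{8}{\left(-11\right) \left(2 - 14\right)} = - \frac{8}{\left(-11\right) \left(-12\right)} = - \frac{8}{132} = \left(-8\right) \frac{1}{132} = - \frac{2}{33}$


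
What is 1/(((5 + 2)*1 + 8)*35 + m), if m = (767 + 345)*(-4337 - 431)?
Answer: -1/5301491 ≈ -1.8863e-7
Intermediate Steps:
m = -5302016 (m = 1112*(-4768) = -5302016)
1/(((5 + 2)*1 + 8)*35 + m) = 1/(((5 + 2)*1 + 8)*35 - 5302016) = 1/((7*1 + 8)*35 - 5302016) = 1/((7 + 8)*35 - 5302016) = 1/(15*35 - 5302016) = 1/(525 - 5302016) = 1/(-5301491) = -1/5301491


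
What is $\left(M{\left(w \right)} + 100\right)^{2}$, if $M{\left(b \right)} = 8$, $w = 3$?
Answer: $11664$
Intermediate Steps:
$\left(M{\left(w \right)} + 100\right)^{2} = \left(8 + 100\right)^{2} = 108^{2} = 11664$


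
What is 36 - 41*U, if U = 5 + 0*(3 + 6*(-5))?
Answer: -169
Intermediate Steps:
U = 5 (U = 5 + 0*(3 - 30) = 5 + 0*(-27) = 5 + 0 = 5)
36 - 41*U = 36 - 41*5 = 36 - 205 = -169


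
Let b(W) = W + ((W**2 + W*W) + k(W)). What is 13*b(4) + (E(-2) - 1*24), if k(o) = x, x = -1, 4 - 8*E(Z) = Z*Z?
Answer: 431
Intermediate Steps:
E(Z) = 1/2 - Z**2/8 (E(Z) = 1/2 - Z*Z/8 = 1/2 - Z**2/8)
k(o) = -1
b(W) = -1 + W + 2*W**2 (b(W) = W + ((W**2 + W*W) - 1) = W + ((W**2 + W**2) - 1) = W + (2*W**2 - 1) = W + (-1 + 2*W**2) = -1 + W + 2*W**2)
13*b(4) + (E(-2) - 1*24) = 13*(-1 + 4 + 2*4**2) + ((1/2 - 1/8*(-2)**2) - 1*24) = 13*(-1 + 4 + 2*16) + ((1/2 - 1/8*4) - 24) = 13*(-1 + 4 + 32) + ((1/2 - 1/2) - 24) = 13*35 + (0 - 24) = 455 - 24 = 431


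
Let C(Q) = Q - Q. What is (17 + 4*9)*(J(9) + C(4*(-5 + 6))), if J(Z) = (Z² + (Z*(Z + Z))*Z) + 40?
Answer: 83687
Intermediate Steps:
J(Z) = 40 + Z² + 2*Z³ (J(Z) = (Z² + (Z*(2*Z))*Z) + 40 = (Z² + (2*Z²)*Z) + 40 = (Z² + 2*Z³) + 40 = 40 + Z² + 2*Z³)
C(Q) = 0
(17 + 4*9)*(J(9) + C(4*(-5 + 6))) = (17 + 4*9)*((40 + 9² + 2*9³) + 0) = (17 + 36)*((40 + 81 + 2*729) + 0) = 53*((40 + 81 + 1458) + 0) = 53*(1579 + 0) = 53*1579 = 83687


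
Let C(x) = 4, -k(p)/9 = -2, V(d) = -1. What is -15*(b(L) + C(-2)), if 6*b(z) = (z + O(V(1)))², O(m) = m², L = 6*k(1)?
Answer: -59525/2 ≈ -29763.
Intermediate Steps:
k(p) = 18 (k(p) = -9*(-2) = 18)
L = 108 (L = 6*18 = 108)
b(z) = (1 + z)²/6 (b(z) = (z + (-1)²)²/6 = (z + 1)²/6 = (1 + z)²/6)
-15*(b(L) + C(-2)) = -15*((1 + 108)²/6 + 4) = -15*((⅙)*109² + 4) = -15*((⅙)*11881 + 4) = -15*(11881/6 + 4) = -15*11905/6 = -59525/2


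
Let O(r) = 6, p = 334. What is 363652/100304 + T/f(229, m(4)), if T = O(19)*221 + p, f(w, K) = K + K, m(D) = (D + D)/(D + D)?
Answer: 20903993/25076 ≈ 833.63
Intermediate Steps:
m(D) = 1 (m(D) = (2*D)/((2*D)) = (2*D)*(1/(2*D)) = 1)
f(w, K) = 2*K
T = 1660 (T = 6*221 + 334 = 1326 + 334 = 1660)
363652/100304 + T/f(229, m(4)) = 363652/100304 + 1660/((2*1)) = 363652*(1/100304) + 1660/2 = 90913/25076 + 1660*(½) = 90913/25076 + 830 = 20903993/25076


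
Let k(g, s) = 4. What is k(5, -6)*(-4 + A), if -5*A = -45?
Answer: 20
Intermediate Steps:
A = 9 (A = -⅕*(-45) = 9)
k(5, -6)*(-4 + A) = 4*(-4 + 9) = 4*5 = 20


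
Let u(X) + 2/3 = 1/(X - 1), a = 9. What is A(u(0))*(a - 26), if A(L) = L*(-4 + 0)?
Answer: -340/3 ≈ -113.33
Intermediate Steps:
u(X) = -⅔ + 1/(-1 + X) (u(X) = -⅔ + 1/(X - 1) = -⅔ + 1/(-1 + X))
A(L) = -4*L (A(L) = L*(-4) = -4*L)
A(u(0))*(a - 26) = (-4*(5 - 2*0)/(3*(-1 + 0)))*(9 - 26) = -4*(5 + 0)/(3*(-1))*(-17) = -4*(-1)*5/3*(-17) = -4*(-5/3)*(-17) = (20/3)*(-17) = -340/3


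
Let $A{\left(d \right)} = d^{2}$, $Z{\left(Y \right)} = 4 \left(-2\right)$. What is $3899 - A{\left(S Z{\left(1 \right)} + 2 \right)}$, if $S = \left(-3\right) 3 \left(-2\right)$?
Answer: $-16265$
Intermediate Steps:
$Z{\left(Y \right)} = -8$
$S = 18$ ($S = \left(-9\right) \left(-2\right) = 18$)
$3899 - A{\left(S Z{\left(1 \right)} + 2 \right)} = 3899 - \left(18 \left(-8\right) + 2\right)^{2} = 3899 - \left(-144 + 2\right)^{2} = 3899 - \left(-142\right)^{2} = 3899 - 20164 = -16265$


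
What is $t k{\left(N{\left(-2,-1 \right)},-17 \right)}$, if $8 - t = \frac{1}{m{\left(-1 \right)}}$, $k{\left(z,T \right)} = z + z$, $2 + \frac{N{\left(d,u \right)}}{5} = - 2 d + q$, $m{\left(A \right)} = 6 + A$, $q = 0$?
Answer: $156$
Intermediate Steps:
$N{\left(d,u \right)} = -10 - 10 d$ ($N{\left(d,u \right)} = -10 + 5 \left(- 2 d + 0\right) = -10 + 5 \left(- 2 d\right) = -10 - 10 d$)
$k{\left(z,T \right)} = 2 z$
$t = \frac{39}{5}$ ($t = 8 - \frac{1}{6 - 1} = 8 - \frac{1}{5} = \frac{39}{5} \approx 7.8$)
$t k{\left(N{\left(-2,-1 \right)},-17 \right)} = \frac{39 \cdot 2 \left(-10 - -20\right)}{5} = \frac{39 \cdot 2 \left(-10 + 20\right)}{5} = \frac{39 \cdot 2 \cdot 10}{5} = \frac{39}{5} \cdot 20 = 156$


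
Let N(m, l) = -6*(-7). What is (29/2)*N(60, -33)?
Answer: 609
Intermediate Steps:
N(m, l) = 42
(29/2)*N(60, -33) = (29/2)*42 = 609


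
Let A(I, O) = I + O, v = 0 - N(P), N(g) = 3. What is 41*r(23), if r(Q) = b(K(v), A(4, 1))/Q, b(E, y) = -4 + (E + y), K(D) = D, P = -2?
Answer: -82/23 ≈ -3.5652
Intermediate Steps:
v = -3 (v = 0 - 1*3 = 0 - 3 = -3)
b(E, y) = -4 + E + y
r(Q) = -2/Q (r(Q) = (-4 - 3 + (4 + 1))/Q = (-4 - 3 + 5)/Q = -2/Q)
41*r(23) = 41*(-2/23) = -82/23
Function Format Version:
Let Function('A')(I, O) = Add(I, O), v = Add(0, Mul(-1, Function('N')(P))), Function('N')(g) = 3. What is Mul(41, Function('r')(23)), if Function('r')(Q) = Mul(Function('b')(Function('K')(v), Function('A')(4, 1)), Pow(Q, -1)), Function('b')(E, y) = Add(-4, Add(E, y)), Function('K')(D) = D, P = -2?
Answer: Rational(-82, 23) ≈ -3.5652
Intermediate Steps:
v = -3 (v = Add(0, Mul(-1, 3)) = Add(0, -3) = -3)
Function('b')(E, y) = Add(-4, E, y)
Function('r')(Q) = Mul(-2, Pow(Q, -1)) (Function('r')(Q) = Mul(Add(-4, -3, Add(4, 1)), Pow(Q, -1)) = Mul(Add(-4, -3, 5), Pow(Q, -1)) = Mul(-2, Pow(Q, -1)))
Mul(41, Function('r')(23)) = Mul(41, Mul(-2, Pow(23, -1))) = Mul(41, Mul(-2, Rational(1, 23))) = Mul(41, Rational(-2, 23)) = Rational(-82, 23)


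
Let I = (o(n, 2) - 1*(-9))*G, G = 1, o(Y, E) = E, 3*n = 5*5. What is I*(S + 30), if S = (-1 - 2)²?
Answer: 429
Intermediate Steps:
n = 25/3 (n = (5*5)/3 = (⅓)*25 = 25/3 ≈ 8.3333)
S = 9 (S = (-3)² = 9)
I = 11 (I = (2 - 1*(-9))*1 = (2 + 9)*1 = 11*1 = 11)
I*(S + 30) = 11*(9 + 30) = 11*39 = 429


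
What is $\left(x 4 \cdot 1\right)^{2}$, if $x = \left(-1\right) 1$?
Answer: $16$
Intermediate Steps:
$x = -1$
$\left(x 4 \cdot 1\right)^{2} = \left(\left(-1\right) 4 \cdot 1\right)^{2} = \left(\left(-4\right) 1\right)^{2} = \left(-4\right)^{2} = 16$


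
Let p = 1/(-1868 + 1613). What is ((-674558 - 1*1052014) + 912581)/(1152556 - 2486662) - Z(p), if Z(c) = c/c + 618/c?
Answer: 210241244425/1334106 ≈ 1.5759e+5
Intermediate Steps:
p = -1/255 (p = 1/(-255) = -1/255 ≈ -0.0039216)
Z(c) = 1 + 618/c
((-674558 - 1*1052014) + 912581)/(1152556 - 2486662) - Z(p) = ((-674558 - 1*1052014) + 912581)/(1152556 - 2486662) - (618 - 1/255)/(-1/255) = ((-674558 - 1052014) + 912581)/(-1334106) - (-255)*157589/255 = (-1726572 + 912581)*(-1/1334106) - 1*(-157589) = -813991*(-1/1334106) + 157589 = 813991/1334106 + 157589 = 210241244425/1334106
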